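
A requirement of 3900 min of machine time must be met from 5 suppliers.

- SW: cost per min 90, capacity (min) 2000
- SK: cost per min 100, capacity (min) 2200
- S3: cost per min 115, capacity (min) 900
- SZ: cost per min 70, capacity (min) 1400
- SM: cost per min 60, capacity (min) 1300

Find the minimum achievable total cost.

Use suppliers in increasing cost order.
SM at 60: take all 1300 min — 2600 still needed.
SZ (70): use full 1400 — 1200 min to go.
SW (90): take the remaining 1200 — done.
SK, S3: unused.
Cost = 1300×60 + 1400×70 + 1200×90 = 284000.

284000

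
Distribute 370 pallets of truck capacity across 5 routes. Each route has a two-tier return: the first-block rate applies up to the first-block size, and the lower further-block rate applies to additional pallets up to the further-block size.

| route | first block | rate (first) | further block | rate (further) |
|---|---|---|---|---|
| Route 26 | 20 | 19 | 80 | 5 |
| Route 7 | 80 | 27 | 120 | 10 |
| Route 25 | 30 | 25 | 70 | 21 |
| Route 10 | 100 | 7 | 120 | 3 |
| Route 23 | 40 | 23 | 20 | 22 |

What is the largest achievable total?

Treat each block as its own option and order by rate: Route 7/first 27 > Route 25/first 25 > Route 23/first 23 > Route 23/second 22 > Route 25/second 21 > Route 26/first 19 > Route 7/second 10 > Route 10/first 7 > Route 26/second 5 > Route 10/second 3.
Fill Route 7 first block (80 at 27) → 290 left.
Route 25/first (25): +30 → 260 left.
Route 23 first at 23: fill all 40 → 220 left.
Fill Route 23 second block (20 at 22) → 200 left.
Route 25/second (21): +70 → 130 left.
Fill Route 26 first block (20 at 19) → 110 left.
Route 7 second at 10: only 110 left, fill 110.
Total = 27×80 + 25×30 + 23×40 + 22×20 + 21×70 + 19×20 + 10×110 = 7220.

7220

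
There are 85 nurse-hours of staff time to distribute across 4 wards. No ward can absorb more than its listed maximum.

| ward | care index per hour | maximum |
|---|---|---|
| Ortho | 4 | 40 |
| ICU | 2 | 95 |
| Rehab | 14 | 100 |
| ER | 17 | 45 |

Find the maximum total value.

Order the wards by care index per hour: ER 17 > Rehab 14 > Ortho 4 > ICU 2.
ER: +45 to 45 (cap) ; 40 left.
Rehab: +40 (room for 100) → 40. Pool exhausted.
Total = 14×40 + 17×45 = 1325.

1325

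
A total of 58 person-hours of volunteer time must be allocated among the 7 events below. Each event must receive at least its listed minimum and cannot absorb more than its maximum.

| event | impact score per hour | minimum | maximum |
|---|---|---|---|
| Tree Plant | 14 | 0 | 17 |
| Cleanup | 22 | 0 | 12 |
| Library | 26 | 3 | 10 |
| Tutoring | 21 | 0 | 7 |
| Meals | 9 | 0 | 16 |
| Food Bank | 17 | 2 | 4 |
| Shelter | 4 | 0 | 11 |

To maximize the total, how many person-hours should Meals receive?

Meeting every minimum uses 0+0+3+0+0+2+0 = 5 person-hours, leaving 53.
Highest impact score per hour first: Library 26 > Cleanup 22 > Tutoring 21 > Food Bank 17 > Tree Plant 14 > Meals 9 > Shelter 4.
Library: +7 to 10 (cap) ; 46 left.
Cleanup: +12 to 12 (cap) ; 34 left.
Give Tutoring 7 more to hit its cap of 7 ; 27 left.
Food Bank: +2 to 4 (cap) ; 25 left.
Tree Plant takes 17 more to reach its cap of 17 ; 8 left.
Meals: +8 (room for 16) → 8. Pool exhausted.

8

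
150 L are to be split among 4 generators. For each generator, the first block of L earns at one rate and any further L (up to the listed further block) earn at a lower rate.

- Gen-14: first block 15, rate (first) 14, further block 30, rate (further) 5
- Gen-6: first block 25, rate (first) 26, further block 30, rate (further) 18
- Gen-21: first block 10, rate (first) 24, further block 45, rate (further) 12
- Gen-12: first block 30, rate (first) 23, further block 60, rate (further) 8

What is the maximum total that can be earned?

2810

Treat each block as its own option and order by rate: Gen-6/T1 26 > Gen-21/T1 24 > Gen-12/T1 23 > Gen-6/T2 18 > Gen-14/T1 14 > Gen-21/T2 12 > Gen-12/T2 8 > Gen-14/T2 5.
Fill Gen-6 T1 block (25 at 26) — 125 left.
Gen-21/T1 (24): +10 — 115 left.
Gen-12/T1 (23): +30 — 85 left.
Gen-6/T2 (18): +30 — 55 left.
Gen-14 T1 at 14: fill all 15 — 40 left.
Gen-21/T2: +40 of 45 at 12; pool empty.
Total = 26×25 + 24×10 + 23×30 + 18×30 + 14×15 + 12×40 = 2810.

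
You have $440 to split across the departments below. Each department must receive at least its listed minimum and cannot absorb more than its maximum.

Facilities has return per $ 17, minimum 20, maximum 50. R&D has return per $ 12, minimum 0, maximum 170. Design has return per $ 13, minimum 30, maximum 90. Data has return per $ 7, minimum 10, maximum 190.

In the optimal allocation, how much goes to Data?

Meeting every minimum uses 20+0+30+10 = 60 $, leaving 380.
Highest return per $ first: Facilities 17 > Design 13 > R&D 12 > Data 7.
Give Facilities 30 more to hit its cap of 50 ; 350 left.
Give Design 60 more to hit its cap of 90 ; 290 left.
R&D: +170 to 170 (cap) ; 120 left.
Data: +120 (room for 180) → 130. Pool exhausted.

130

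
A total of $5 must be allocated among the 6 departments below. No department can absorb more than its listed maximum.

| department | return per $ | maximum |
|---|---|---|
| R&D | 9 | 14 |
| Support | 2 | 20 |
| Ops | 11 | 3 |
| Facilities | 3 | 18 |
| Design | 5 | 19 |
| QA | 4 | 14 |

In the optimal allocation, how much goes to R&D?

Order the departments by return per $: Ops 11 > R&D 9 > Design 5 > QA 4 > Facilities 3 > Support 2.
Ops: +3 to 3 (cap) — 2 left.
R&D: +2 (room for 14) → 2. Pool exhausted.

2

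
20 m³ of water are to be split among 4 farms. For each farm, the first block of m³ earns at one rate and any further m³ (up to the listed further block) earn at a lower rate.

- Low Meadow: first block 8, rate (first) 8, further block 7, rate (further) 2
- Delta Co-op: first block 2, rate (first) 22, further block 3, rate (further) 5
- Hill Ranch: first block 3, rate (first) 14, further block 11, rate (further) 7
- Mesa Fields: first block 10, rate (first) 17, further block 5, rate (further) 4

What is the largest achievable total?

296

Order all 8 blocks by rate: Delta Co-op/tier1 22 > Mesa Fields/tier1 17 > Hill Ranch/tier1 14 > Low Meadow/tier1 8 > Hill Ranch/tier2 7 > Delta Co-op/tier2 5 > Mesa Fields/tier2 4 > Low Meadow/tier2 2.
Delta Co-op/tier1 (22): +2 → 18 left.
Fill Mesa Fields tier1 block (10 at 17) → 8 left.
Hill Ranch tier1 at 14: fill all 3 → 5 left.
Low Meadow tier1 at 8: only 5 left, fill 5.
Total = 22×2 + 17×10 + 14×3 + 8×5 = 296.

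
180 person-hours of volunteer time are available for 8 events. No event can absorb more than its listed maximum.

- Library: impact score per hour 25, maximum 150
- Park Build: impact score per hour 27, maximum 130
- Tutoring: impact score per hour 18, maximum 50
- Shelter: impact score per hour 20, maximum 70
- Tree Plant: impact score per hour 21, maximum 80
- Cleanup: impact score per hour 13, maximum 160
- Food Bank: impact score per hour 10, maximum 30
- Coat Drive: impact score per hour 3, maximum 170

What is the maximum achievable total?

4760

Order the events by impact score per hour: Park Build 27 > Library 25 > Tree Plant 21 > Shelter 20 > Tutoring 18 > Cleanup 13 > Food Bank 10 > Coat Drive 3.
Park Build takes 130 to reach its cap of 130 → 50 left.
Library: +50 (room for 150) → 50. Pool exhausted.
Total = 25×50 + 27×130 = 4760.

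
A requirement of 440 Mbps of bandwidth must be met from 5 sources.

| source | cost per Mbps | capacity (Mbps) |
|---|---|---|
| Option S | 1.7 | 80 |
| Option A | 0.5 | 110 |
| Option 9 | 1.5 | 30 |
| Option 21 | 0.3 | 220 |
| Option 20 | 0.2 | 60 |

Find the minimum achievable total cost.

212

Cheapest first:
Take 60 from Option 20 at 0.2 — need 380 more.
Take 220 from Option 21 at 0.3 — need 160 more.
Option A (0.5): use full 110 — 50 Mbps to go.
Option 9 at 1.5: take all 30 Mbps — 20 still needed.
Take 20 from Option S at 1.7 to finish.
Cost = 60×0.2 + 220×0.3 + 110×0.5 + 30×1.5 + 20×1.7 = 212.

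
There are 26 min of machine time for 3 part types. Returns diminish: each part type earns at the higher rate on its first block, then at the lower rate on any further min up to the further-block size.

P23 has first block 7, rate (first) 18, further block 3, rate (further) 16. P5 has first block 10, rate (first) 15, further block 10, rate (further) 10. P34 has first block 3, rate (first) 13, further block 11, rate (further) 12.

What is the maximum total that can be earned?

399

Order all 6 blocks by rate: P23/T1 18 > P23/T2 16 > P5/T1 15 > P34/T1 13 > P34/T2 12 > P5/T2 10.
Fill P23 T1 block (7 at 18) → 19 left.
Fill P23 T2 block (3 at 16) → 16 left.
Fill P5 T1 block (10 at 15) → 6 left.
P34 T1 at 13: fill all 3 → 3 left.
3 remain; put them into P34 T2 at 12.
Total = 18×7 + 16×3 + 15×10 + 13×3 + 12×3 = 399.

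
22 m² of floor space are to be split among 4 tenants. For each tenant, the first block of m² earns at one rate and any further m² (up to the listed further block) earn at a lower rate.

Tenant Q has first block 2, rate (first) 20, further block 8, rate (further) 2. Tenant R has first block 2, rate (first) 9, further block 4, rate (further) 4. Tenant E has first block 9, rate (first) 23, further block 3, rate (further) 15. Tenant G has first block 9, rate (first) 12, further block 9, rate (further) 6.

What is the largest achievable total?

388

Order all 8 blocks by rate: Tenant E/T1 23 > Tenant Q/T1 20 > Tenant E/T2 15 > Tenant G/T1 12 > Tenant R/T1 9 > Tenant G/T2 6 > Tenant R/T2 4 > Tenant Q/T2 2.
Tenant E T1 at 23: fill all 9 → 13 left.
Tenant Q T1 at 20: fill all 2 → 11 left.
Fill Tenant E T2 block (3 at 15) → 8 left.
8 remain; put them into Tenant G T1 at 12.
Total = 23×9 + 20×2 + 15×3 + 12×8 = 388.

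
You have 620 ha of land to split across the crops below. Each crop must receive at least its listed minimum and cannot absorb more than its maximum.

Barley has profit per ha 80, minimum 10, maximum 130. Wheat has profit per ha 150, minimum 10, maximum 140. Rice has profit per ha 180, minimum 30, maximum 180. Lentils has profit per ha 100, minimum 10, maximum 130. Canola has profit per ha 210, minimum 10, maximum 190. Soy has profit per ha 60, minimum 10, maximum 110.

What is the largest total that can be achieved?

Meeting every minimum uses 10+10+30+10+10+10 = 80 ha, leaving 540.
Rank by profit per ha: Canola 210 > Rice 180 > Wheat 150 > Lentils 100 > Barley 80 > Soy 60.
Give Canola 180 more to hit its cap of 190 — 360 left.
Give Rice 150 more to hit its cap of 180 — 210 left.
Give Wheat 130 more to hit its cap of 140 — 80 left.
Lentils: +80 (room for 120) → 90. Pool exhausted.
Total = 80×10 + 150×140 + 180×180 + 100×90 + 210×190 + 60×10 = 103700.

103700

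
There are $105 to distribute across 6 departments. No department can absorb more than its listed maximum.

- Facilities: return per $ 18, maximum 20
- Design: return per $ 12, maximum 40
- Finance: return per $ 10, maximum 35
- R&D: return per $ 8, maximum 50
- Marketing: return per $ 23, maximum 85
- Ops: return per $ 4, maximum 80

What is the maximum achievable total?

Highest return per $ first: Marketing 23 > Facilities 18 > Design 12 > Finance 10 > R&D 8 > Ops 4.
Give Marketing 85 to hit its cap of 85 — 20 left.
Give Facilities 20 to hit its cap of 20 — 0 left.
Total = 18×20 + 23×85 = 2315.

2315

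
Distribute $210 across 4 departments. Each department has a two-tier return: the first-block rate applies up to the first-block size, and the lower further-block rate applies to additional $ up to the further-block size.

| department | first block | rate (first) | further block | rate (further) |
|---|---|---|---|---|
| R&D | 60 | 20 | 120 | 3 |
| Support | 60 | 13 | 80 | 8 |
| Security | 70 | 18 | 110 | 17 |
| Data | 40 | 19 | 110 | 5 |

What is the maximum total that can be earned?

Rank every tier by rate: R&D/first 20 > Data/first 19 > Security/first 18 > Security/second 17 > Support/first 13 > Support/second 8 > Data/second 5 > R&D/second 3.
R&D/first (20): +60 → 150 left.
Data/first (19): +40 → 110 left.
Security/first (18): +70 → 40 left.
40 remain; put them into Security second at 17.
Total = 20×60 + 19×40 + 18×70 + 17×40 = 3900.

3900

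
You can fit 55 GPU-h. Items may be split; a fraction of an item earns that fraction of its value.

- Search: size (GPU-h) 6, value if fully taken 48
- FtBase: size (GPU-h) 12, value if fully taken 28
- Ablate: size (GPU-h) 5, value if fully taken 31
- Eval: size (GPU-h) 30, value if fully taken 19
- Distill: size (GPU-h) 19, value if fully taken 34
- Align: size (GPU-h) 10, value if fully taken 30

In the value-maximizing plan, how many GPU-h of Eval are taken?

Sort by value density: Search 48/6≈8, Ablate 31/5≈6.2, Align 30/10≈3, FtBase 28/12≈2.33, Distill 34/19≈1.79, Eval 19/30≈0.633.
All 6 GPU-h of Search fit (value 48) → 49 remain.
Ablate: take in full, 5 GPU-h for value 31 → 44 left.
All 10 GPU-h of Align fit (value 30) → 34 remain.
Take all of FtBase (12 GPU-h, value 28) → 22 GPU-h left.
Distill: take in full, 19 GPU-h for value 34 → 3 left.
Fill the last 3 GPU-h with part of Eval: 3/30 of it earns 1.9.

3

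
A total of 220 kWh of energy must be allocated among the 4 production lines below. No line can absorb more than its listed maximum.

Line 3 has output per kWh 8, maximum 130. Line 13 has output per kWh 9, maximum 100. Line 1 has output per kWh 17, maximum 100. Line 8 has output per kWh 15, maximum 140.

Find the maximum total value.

Highest output per kWh first: Line 1 17 > Line 8 15 > Line 13 9 > Line 3 8.
Give Line 1 100 to hit its cap of 100 ; 120 left.
Line 8 has room for 140 but only 120 remain, so it gets 120.
Total = 17×100 + 15×120 = 3500.

3500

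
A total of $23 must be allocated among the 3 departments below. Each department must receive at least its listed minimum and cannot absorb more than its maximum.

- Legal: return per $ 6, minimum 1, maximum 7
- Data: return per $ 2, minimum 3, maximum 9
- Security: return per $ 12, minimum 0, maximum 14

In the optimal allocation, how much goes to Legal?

Meeting every minimum uses 1+3+0 = 4 $, leaving 19.
Rank by return per $: Security 12 > Legal 6 > Data 2.
Security takes 14 more to reach its cap of 14 ; 5 left.
Only 5 left; Legal takes them to reach 6.

6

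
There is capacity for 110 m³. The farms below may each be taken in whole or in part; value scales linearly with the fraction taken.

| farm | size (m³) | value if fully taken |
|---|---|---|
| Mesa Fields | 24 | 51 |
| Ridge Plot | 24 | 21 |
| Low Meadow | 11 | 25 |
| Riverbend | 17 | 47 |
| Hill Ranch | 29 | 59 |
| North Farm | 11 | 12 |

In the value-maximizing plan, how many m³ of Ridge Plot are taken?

Best value per unit of size first: Riverbend 47/17≈2.76, Low Meadow 25/11≈2.27, Mesa Fields 51/24≈2.12, Hill Ranch 59/29≈2.03, North Farm 12/11≈1.09, Ridge Plot 21/24≈0.875.
Take all of Riverbend (17 m³, value 47) ; 93 m³ left.
Low Meadow: take in full, 11 m³ for value 25 ; 82 left.
Take all of Mesa Fields (24 m³, value 51) ; 58 m³ left.
Take all of Hill Ranch (29 m³, value 59) ; 29 m³ left.
All 11 m³ of North Farm fit (value 12) ; 18 remain.
18 m³ left: a 18/24 share of Ridge Plot gives 21×18/24 = 15.75.

18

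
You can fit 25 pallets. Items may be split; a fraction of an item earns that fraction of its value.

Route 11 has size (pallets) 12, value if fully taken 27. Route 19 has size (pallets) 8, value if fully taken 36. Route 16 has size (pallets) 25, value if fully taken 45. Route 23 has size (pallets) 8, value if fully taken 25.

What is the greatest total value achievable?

Rank by value-to-size ratio: Route 19 36/8≈4.5, Route 23 25/8≈3.12, Route 11 27/12≈2.25, Route 16 45/25≈1.8.
Take all of Route 19 (8 pallets, value 36) → 17 pallets left.
Route 23: take in full, 8 pallets for value 25 → 9 left.
Only 9 pallets remain; take 9/12 of Route 11 for value 27×9/12 = 20.25.
Total value = 81.25.

81.25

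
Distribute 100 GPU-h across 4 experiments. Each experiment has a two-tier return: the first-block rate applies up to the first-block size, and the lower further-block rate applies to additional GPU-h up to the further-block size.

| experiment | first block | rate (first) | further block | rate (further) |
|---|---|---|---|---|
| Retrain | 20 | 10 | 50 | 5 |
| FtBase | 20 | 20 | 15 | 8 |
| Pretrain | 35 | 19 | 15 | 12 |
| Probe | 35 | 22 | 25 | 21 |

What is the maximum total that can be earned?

Treat each block as its own option and order by rate: Probe/first 22 > Probe/second 21 > FtBase/first 20 > Pretrain/first 19 > Pretrain/second 12 > Retrain/first 10 > FtBase/second 8 > Retrain/second 5.
Fill Probe first block (35 at 22) → 65 left.
Fill Probe second block (25 at 21) → 40 left.
FtBase/first (20): +20 → 20 left.
Pretrain/first: +20 of 35 at 19; pool empty.
Total = 22×35 + 21×25 + 20×20 + 19×20 = 2075.

2075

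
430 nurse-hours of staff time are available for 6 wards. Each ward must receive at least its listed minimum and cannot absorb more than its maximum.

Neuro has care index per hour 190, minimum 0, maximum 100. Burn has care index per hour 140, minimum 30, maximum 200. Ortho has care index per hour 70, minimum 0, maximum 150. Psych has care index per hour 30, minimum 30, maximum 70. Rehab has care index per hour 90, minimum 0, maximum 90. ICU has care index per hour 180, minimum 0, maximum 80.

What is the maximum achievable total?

Meeting every minimum uses 0+30+0+30+0+0 = 60 nurse-hours, leaving 370.
Rank by care index per hour: Neuro 190 > ICU 180 > Burn 140 > Rehab 90 > Ortho 70 > Psych 30.
Neuro: +100 to 100 (cap) ; 270 left.
Give ICU 80 more to hit its cap of 80 ; 190 left.
Burn: +170 to 200 (cap) ; 20 left.
Rehab: +20 (room for 90) → 20. Pool exhausted.
Total = 190×100 + 140×200 + 30×30 + 90×20 + 180×80 = 64100.

64100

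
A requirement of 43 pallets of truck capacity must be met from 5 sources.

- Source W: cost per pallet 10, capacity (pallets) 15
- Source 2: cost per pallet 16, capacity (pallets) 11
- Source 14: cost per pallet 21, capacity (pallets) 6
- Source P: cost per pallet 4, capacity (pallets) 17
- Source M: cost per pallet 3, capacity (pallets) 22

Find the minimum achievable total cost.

Fill from the cheapest source first.
Take 22 from Source M at 3 — need 21 more.
Take 17 from Source P at 4 — need 4 more.
Source W at 10: take 4 of its 15 — requirement met.
Source 2, Source 14: unused.
Cost = 22×3 + 17×4 + 4×10 = 174.

174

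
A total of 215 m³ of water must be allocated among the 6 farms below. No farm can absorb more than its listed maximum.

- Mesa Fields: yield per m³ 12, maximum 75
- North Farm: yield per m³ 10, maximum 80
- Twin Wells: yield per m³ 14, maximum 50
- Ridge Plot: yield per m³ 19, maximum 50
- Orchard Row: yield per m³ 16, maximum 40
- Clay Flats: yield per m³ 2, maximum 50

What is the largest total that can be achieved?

Order the farms by yield per m³: Ridge Plot 19 > Orchard Row 16 > Twin Wells 14 > Mesa Fields 12 > North Farm 10 > Clay Flats 2.
Ridge Plot: +50 to 50 (cap) ; 165 left.
Orchard Row takes 40 to reach its cap of 40 ; 125 left.
Twin Wells: +50 to 50 (cap) ; 75 left.
Mesa Fields: +75 to 75 (cap) ; 0 left.
Total = 12×75 + 14×50 + 19×50 + 16×40 = 3190.

3190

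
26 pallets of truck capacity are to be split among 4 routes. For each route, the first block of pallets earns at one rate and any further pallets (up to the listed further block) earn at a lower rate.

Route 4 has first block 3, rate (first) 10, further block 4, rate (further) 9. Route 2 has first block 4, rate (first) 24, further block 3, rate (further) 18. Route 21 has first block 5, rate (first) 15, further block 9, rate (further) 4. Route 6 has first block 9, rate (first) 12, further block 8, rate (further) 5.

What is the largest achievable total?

Rank every tier by rate: Route 2/first 24 > Route 2/second 18 > Route 21/first 15 > Route 6/first 12 > Route 4/first 10 > Route 4/second 9 > Route 6/second 5 > Route 21/second 4.
Fill Route 2 first block (4 at 24) → 22 left.
Route 2/second (18): +3 → 19 left.
Fill Route 21 first block (5 at 15) → 14 left.
Route 6 first at 12: fill all 9 → 5 left.
Fill Route 4 first block (3 at 10) → 2 left.
Route 4 second at 9: only 2 left, fill 2.
Total = 24×4 + 18×3 + 15×5 + 12×9 + 10×3 + 9×2 = 381.

381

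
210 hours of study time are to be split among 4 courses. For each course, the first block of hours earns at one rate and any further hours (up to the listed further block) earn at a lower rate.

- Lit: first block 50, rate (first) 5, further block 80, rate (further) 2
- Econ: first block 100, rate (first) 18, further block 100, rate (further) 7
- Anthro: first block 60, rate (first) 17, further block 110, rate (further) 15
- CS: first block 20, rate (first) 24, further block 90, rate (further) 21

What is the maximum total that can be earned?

Treat each block as its own option and order by rate: CS/T1 24 > CS/T2 21 > Econ/T1 18 > Anthro/T1 17 > Anthro/T2 15 > Econ/T2 7 > Lit/T1 5 > Lit/T2 2.
CS T1 at 24: fill all 20 — 190 left.
Fill CS T2 block (90 at 21) — 100 left.
Econ/T1 (18): +100 — 0 left.
Total = 24×20 + 21×90 + 18×100 = 4170.

4170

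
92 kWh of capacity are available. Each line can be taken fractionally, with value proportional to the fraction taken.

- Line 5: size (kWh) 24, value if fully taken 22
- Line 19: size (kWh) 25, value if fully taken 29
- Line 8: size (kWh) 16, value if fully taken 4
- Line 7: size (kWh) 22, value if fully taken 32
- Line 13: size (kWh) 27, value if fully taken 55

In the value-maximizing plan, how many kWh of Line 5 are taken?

Best value per unit of size first: Line 13 55/27≈2.04, Line 7 32/22≈1.45, Line 19 29/25≈1.16, Line 5 22/24≈0.917, Line 8 4/16≈0.25.
All 27 kWh of Line 13 fit (value 55) → 65 remain.
All 22 kWh of Line 7 fit (value 32) → 43 remain.
Take all of Line 19 (25 kWh, value 29) → 18 kWh left.
Only 18 kWh remain; take 18/24 of Line 5 for value 22×18/24 = 16.5.

18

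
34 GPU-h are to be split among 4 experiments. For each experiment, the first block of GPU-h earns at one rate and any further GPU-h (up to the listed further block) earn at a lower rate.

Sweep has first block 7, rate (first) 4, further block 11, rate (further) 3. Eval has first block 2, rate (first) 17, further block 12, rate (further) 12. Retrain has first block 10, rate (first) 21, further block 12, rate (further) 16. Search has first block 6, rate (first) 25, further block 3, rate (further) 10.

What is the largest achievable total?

Rank every tier by rate: Search/tier1 25 > Retrain/tier1 21 > Eval/tier1 17 > Retrain/tier2 16 > Eval/tier2 12 > Search/tier2 10 > Sweep/tier1 4 > Sweep/tier2 3.
Search tier1 at 25: fill all 6 ; 28 left.
Retrain tier1 at 21: fill all 10 ; 18 left.
Eval/tier1 (17): +2 ; 16 left.
Retrain tier2 at 16: fill all 12 ; 4 left.
Eval tier2 at 12: only 4 left, fill 4.
Total = 25×6 + 21×10 + 17×2 + 16×12 + 12×4 = 634.

634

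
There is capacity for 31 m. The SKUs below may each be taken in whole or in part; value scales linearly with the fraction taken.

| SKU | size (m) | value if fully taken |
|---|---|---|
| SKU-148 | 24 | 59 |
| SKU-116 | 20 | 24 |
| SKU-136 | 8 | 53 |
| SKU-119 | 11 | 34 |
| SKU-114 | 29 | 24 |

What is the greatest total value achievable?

Sort by value density: SKU-136 53/8≈6.62, SKU-119 34/11≈3.09, SKU-148 59/24≈2.46, SKU-116 24/20≈1.2, SKU-114 24/29≈0.828.
Take all of SKU-136 (8 m, value 53) — 23 m left.
SKU-119: take in full, 11 m for value 34 — 12 left.
Fill the last 12 m with part of SKU-148: 12/24 of it earns 29.5.
Total value = 116.5.

116.5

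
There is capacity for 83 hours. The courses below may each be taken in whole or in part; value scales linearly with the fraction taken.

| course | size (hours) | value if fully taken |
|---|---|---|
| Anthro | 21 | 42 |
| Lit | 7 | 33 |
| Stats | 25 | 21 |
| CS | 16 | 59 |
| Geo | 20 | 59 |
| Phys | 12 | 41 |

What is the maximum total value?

Rank by value-to-size ratio: Lit 33/7≈4.71, CS 59/16≈3.69, Phys 41/12≈3.42, Geo 59/20≈2.95, Anthro 42/21≈2, Stats 21/25≈0.84.
Lit: take in full, 7 hours for value 33 → 76 left.
Take all of CS (16 hours, value 59) → 60 hours left.
Take all of Phys (12 hours, value 41) → 48 hours left.
All 20 hours of Geo fit (value 59) → 28 remain.
All 21 hours of Anthro fit (value 42) → 7 remain.
Fill the last 7 hours with part of Stats: 7/25 of it earns 5.88.
Total value = 239.88.

239.88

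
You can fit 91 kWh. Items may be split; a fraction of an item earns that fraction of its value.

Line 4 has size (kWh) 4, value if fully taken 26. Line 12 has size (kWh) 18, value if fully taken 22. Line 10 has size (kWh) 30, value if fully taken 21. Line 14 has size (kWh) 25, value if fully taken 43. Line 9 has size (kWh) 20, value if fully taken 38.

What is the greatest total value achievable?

Rank by value-to-size ratio: Line 4 26/4≈6.5, Line 9 38/20≈1.9, Line 14 43/25≈1.72, Line 12 22/18≈1.22, Line 10 21/30≈0.7.
All 4 kWh of Line 4 fit (value 26) — 87 remain.
Line 9: take in full, 20 kWh for value 38 — 67 left.
Take all of Line 14 (25 kWh, value 43) — 42 kWh left.
All 18 kWh of Line 12 fit (value 22) — 24 remain.
24 kWh left: a 24/30 share of Line 10 gives 21×24/30 = 16.8.
Total value = 145.8.

145.8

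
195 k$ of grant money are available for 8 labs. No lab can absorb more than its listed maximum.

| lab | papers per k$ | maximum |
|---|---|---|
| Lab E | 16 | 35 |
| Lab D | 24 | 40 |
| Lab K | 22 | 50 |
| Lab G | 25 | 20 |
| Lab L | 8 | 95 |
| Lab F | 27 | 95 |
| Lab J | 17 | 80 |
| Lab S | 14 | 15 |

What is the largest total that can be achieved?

4905

Order the labs by papers per k$: Lab F 27 > Lab G 25 > Lab D 24 > Lab K 22 > Lab J 17 > Lab E 16 > Lab S 14 > Lab L 8.
Lab F takes 95 to reach its cap of 95 — 100 left.
Give Lab G 20 to hit its cap of 20 — 80 left.
Give Lab D 40 to hit its cap of 40 — 40 left.
Lab K has room for 50 but only 40 remain, so it gets 40.
Total = 24×40 + 22×40 + 25×20 + 27×95 = 4905.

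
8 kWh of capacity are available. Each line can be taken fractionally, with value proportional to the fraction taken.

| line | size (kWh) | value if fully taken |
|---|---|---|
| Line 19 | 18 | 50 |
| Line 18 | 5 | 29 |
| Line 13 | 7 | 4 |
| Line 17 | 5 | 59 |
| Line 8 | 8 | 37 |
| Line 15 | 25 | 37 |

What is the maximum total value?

76.4

Best value per unit of size first: Line 17 59/5≈11.8, Line 18 29/5≈5.8, Line 8 37/8≈4.62, Line 19 50/18≈2.78, Line 15 37/25≈1.48, Line 13 4/7≈0.571.
All 5 kWh of Line 17 fit (value 59) → 3 remain.
Only 3 kWh remain; take 3/5 of Line 18 for value 29×3/5 = 17.4.
Total value = 76.4.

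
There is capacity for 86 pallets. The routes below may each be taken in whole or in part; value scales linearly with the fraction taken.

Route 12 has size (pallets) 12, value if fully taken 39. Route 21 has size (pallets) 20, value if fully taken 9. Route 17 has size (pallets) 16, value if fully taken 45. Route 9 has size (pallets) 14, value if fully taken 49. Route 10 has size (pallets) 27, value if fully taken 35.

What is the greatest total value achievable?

175.65

Best value per unit of size first: Route 9 49/14≈3.5, Route 12 39/12≈3.25, Route 17 45/16≈2.81, Route 10 35/27≈1.3, Route 21 9/20≈0.45.
Take all of Route 9 (14 pallets, value 49) → 72 pallets left.
All 12 pallets of Route 12 fit (value 39) → 60 remain.
Take all of Route 17 (16 pallets, value 45) → 44 pallets left.
Take all of Route 10 (27 pallets, value 35) → 17 pallets left.
Only 17 pallets remain; take 17/20 of Route 21 for value 9×17/20 = 7.65.
Total value = 175.65.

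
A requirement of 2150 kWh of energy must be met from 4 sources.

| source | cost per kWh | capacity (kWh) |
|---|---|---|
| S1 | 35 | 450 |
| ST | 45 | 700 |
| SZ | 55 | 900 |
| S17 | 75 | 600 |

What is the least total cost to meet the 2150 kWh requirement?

Use sources in increasing cost order.
S1 at 35: take all 450 kWh ; 1700 still needed.
ST (45): use full 700 ; 1000 kWh to go.
SZ at 55: take all 900 kWh ; 100 still needed.
Take 100 from S17 at 75 to finish.
Cost = 450×35 + 700×45 + 900×55 + 100×75 = 104250.

104250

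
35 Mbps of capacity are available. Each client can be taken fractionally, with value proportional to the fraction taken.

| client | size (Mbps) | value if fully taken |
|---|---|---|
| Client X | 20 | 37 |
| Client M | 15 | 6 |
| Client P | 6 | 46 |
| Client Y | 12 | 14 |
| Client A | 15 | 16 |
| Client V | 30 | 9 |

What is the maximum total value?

Sort by value density: Client P 46/6≈7.67, Client X 37/20≈1.85, Client Y 14/12≈1.17, Client A 16/15≈1.07, Client M 6/15≈0.4, Client V 9/30≈0.3.
Take all of Client P (6 Mbps, value 46) — 29 Mbps left.
All 20 Mbps of Client X fit (value 37) — 9 remain.
9 Mbps left: a 9/12 share of Client Y gives 14×9/12 = 10.5.
Total value = 93.5.

93.5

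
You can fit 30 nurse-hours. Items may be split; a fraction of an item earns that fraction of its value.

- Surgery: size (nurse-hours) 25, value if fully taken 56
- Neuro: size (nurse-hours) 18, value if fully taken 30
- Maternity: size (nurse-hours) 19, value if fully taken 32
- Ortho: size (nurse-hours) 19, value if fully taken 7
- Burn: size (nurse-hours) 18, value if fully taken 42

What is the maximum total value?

68.88

Best value per unit of size first: Burn 42/18≈2.33, Surgery 56/25≈2.24, Maternity 32/19≈1.68, Neuro 30/18≈1.67, Ortho 7/19≈0.368.
Take all of Burn (18 nurse-hours, value 42) → 12 nurse-hours left.
Only 12 nurse-hours remain; take 12/25 of Surgery for value 56×12/25 = 26.88.
Total value = 68.88.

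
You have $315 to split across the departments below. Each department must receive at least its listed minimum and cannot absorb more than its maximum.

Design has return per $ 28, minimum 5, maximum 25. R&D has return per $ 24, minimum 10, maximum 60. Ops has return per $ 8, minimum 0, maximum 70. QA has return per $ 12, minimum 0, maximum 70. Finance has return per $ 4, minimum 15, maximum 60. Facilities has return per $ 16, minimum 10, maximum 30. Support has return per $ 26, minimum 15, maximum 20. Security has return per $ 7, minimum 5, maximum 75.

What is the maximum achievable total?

4775

Meeting every minimum uses 5+10+0+0+15+10+15+5 = 60 $, leaving 255.
Order the departments by return per $: Design 28 > Support 26 > R&D 24 > Facilities 16 > QA 12 > Ops 8 > Security 7 > Finance 4.
Design: +20 to 25 (cap) ; 235 left.
Give Support 5 more to hit its cap of 20 ; 230 left.
R&D: +50 to 60 (cap) ; 180 left.
Give Facilities 20 more to hit its cap of 30 ; 160 left.
QA: +70 to 70 (cap) ; 90 left.
Ops: +70 to 70 (cap) ; 20 left.
Only 20 left; Security takes them to reach 25.
Total = 28×25 + 24×60 + 8×70 + 12×70 + 4×15 + 16×30 + 26×20 + 7×25 = 4775.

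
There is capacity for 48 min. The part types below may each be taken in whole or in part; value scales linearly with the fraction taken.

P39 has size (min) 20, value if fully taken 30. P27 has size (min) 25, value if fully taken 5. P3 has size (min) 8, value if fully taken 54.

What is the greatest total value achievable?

88

Sort by value density: P3 54/8≈6.75, P39 30/20≈1.5, P27 5/25≈0.2.
All 8 min of P3 fit (value 54) ; 40 remain.
P39: take in full, 20 min for value 30 ; 20 left.
Only 20 min remain; take 20/25 of P27 for value 5×20/25 = 4.
Total value = 88.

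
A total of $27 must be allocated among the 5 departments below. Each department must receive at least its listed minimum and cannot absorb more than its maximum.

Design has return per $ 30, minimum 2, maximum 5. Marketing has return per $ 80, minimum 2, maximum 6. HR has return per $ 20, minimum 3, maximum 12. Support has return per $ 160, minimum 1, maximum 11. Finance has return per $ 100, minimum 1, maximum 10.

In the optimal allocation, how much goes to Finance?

9

Meeting every minimum uses 2+2+3+1+1 = 9 $, leaving 18.
Rank by return per $: Support 160 > Finance 100 > Marketing 80 > Design 30 > HR 20.
Support takes 10 more to reach its cap of 11 → 8 left.
Only 8 left; Finance takes them to reach 9.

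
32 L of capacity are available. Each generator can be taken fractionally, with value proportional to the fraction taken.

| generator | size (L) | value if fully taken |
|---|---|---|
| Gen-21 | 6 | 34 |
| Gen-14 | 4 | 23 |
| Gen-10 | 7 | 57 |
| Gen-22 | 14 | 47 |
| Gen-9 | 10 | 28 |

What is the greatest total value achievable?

163.8

Rank by value-to-size ratio: Gen-10 57/7≈8.14, Gen-14 23/4≈5.75, Gen-21 34/6≈5.67, Gen-22 47/14≈3.36, Gen-9 28/10≈2.8.
Gen-10: take in full, 7 L for value 57 → 25 left.
All 4 L of Gen-14 fit (value 23) → 21 remain.
All 6 L of Gen-21 fit (value 34) → 15 remain.
Gen-22: take in full, 14 L for value 47 → 1 left.
1 L left: a 1/10 share of Gen-9 gives 28×1/10 = 2.8.
Total value = 163.8.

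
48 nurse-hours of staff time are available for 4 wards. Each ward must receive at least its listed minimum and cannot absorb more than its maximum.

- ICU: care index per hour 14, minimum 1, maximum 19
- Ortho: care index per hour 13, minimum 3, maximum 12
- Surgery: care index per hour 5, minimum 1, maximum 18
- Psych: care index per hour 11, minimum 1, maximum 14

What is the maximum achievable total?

591

Meeting every minimum uses 1+3+1+1 = 6 nurse-hours, leaving 42.
Order the wards by care index per hour: ICU 14 > Ortho 13 > Psych 11 > Surgery 5.
Give ICU 18 more to hit its cap of 19 ; 24 left.
Ortho: +9 to 12 (cap) ; 15 left.
Give Psych 13 more to hit its cap of 14 ; 2 left.
Surgery: +2 (room for 17) → 3. Pool exhausted.
Total = 14×19 + 13×12 + 5×3 + 11×14 = 591.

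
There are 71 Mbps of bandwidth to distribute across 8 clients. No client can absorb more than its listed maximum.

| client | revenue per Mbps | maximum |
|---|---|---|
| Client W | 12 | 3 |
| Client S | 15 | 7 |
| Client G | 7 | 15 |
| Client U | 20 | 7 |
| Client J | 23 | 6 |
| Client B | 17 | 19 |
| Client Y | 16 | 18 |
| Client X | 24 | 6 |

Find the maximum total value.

Rank by revenue per Mbps: Client X 24 > Client J 23 > Client U 20 > Client B 17 > Client Y 16 > Client S 15 > Client W 12 > Client G 7.
Client X takes 6 to reach its cap of 6 — 65 left.
Client J takes 6 to reach its cap of 6 — 59 left.
Give Client U 7 to hit its cap of 7 — 52 left.
Client B takes 19 to reach its cap of 19 — 33 left.
Give Client Y 18 to hit its cap of 18 — 15 left.
Client S: +7 to 7 (cap) — 8 left.
Client W takes 3 to reach its cap of 3 — 5 left.
Client G has room for 15 but only 5 remain, so it gets 5.
Total = 12×3 + 15×7 + 7×5 + 20×7 + 23×6 + 17×19 + 16×18 + 24×6 = 1209.

1209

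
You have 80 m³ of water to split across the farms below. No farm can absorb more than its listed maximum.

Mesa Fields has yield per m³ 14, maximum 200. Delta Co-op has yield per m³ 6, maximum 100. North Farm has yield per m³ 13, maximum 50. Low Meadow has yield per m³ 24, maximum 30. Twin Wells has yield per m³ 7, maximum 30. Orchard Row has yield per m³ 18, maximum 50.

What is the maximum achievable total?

Rank by yield per m³: Low Meadow 24 > Orchard Row 18 > Mesa Fields 14 > North Farm 13 > Twin Wells 7 > Delta Co-op 6.
Give Low Meadow 30 to hit its cap of 30 — 50 left.
Orchard Row takes 50 to reach its cap of 50 — 0 left.
Total = 24×30 + 18×50 = 1620.

1620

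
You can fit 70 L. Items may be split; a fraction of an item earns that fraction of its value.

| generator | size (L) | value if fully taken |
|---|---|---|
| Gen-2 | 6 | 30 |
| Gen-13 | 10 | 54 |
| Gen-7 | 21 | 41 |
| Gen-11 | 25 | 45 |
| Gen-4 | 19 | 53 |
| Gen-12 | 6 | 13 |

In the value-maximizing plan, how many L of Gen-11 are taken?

Rank by value-to-size ratio: Gen-13 54/10≈5.4, Gen-2 30/6≈5, Gen-4 53/19≈2.79, Gen-12 13/6≈2.17, Gen-7 41/21≈1.95, Gen-11 45/25≈1.8.
Take all of Gen-13 (10 L, value 54) ; 60 L left.
Take all of Gen-2 (6 L, value 30) ; 54 L left.
Take all of Gen-4 (19 L, value 53) ; 35 L left.
All 6 L of Gen-12 fit (value 13) ; 29 remain.
Take all of Gen-7 (21 L, value 41) ; 8 L left.
Fill the last 8 L with part of Gen-11: 8/25 of it earns 14.4.

8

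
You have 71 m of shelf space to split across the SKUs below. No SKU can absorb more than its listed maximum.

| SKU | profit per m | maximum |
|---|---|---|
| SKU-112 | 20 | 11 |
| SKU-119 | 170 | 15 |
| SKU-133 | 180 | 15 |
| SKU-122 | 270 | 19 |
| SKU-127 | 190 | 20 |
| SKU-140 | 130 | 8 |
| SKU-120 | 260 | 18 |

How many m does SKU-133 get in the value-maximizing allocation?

Rank by profit per m: SKU-122 270 > SKU-120 260 > SKU-127 190 > SKU-133 180 > SKU-119 170 > SKU-140 130 > SKU-112 20.
SKU-122 takes 19 to reach its cap of 19 → 52 left.
Give SKU-120 18 to hit its cap of 18 → 34 left.
SKU-127 takes 20 to reach its cap of 20 → 14 left.
SKU-133: +14 (room for 15) → 14. Pool exhausted.

14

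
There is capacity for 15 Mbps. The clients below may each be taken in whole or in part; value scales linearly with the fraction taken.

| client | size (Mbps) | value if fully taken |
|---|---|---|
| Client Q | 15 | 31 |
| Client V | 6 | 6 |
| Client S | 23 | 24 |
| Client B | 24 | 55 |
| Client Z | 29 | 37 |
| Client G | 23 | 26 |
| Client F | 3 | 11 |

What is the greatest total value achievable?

Best value per unit of size first: Client F 11/3≈3.67, Client B 55/24≈2.29, Client Q 31/15≈2.07, Client Z 37/29≈1.28, Client G 26/23≈1.13, Client S 24/23≈1.04, Client V 6/6≈1.
All 3 Mbps of Client F fit (value 11) — 12 remain.
Only 12 Mbps remain; take 12/24 of Client B for value 55×12/24 = 27.5.
Total value = 38.5.

38.5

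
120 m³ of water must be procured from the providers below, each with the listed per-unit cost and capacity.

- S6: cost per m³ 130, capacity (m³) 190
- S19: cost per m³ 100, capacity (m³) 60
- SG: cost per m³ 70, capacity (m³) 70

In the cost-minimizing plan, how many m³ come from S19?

Fill from the cheapest provider first.
SG (70): use full 70 ; 50 m³ to go.
S19 (100): take the remaining 50 ; done.
S6: unused.

50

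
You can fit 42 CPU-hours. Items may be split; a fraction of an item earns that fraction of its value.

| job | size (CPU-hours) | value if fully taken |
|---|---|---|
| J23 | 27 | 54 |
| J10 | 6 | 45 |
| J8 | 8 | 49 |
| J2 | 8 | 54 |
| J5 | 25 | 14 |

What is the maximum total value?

188

Best value per unit of size first: J10 45/6≈7.5, J2 54/8≈6.75, J8 49/8≈6.12, J23 54/27≈2, J5 14/25≈0.56.
J10: take in full, 6 CPU-hours for value 45 ; 36 left.
All 8 CPU-hours of J2 fit (value 54) ; 28 remain.
Take all of J8 (8 CPU-hours, value 49) ; 20 CPU-hours left.
Only 20 CPU-hours remain; take 20/27 of J23 for value 54×20/27 = 40.
Total value = 188.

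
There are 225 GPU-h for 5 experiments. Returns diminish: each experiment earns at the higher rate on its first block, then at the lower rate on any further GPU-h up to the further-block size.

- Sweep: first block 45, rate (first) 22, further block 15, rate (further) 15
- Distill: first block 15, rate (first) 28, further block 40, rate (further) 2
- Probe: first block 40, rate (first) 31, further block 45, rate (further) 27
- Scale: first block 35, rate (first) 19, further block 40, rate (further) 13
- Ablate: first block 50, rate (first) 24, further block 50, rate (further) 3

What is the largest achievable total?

Order all 10 blocks by rate: Probe/first 31 > Distill/first 28 > Probe/second 27 > Ablate/first 24 > Sweep/first 22 > Scale/first 19 > Sweep/second 15 > Scale/second 13 > Ablate/second 3 > Distill/second 2.
Probe/first (31): +40 — 185 left.
Distill first at 28: fill all 15 — 170 left.
Probe second at 27: fill all 45 — 125 left.
Ablate/first (24): +50 — 75 left.
Sweep first at 22: fill all 45 — 30 left.
Scale/first: +30 of 35 at 19; pool empty.
Total = 31×40 + 28×15 + 27×45 + 24×50 + 22×45 + 19×30 = 5635.

5635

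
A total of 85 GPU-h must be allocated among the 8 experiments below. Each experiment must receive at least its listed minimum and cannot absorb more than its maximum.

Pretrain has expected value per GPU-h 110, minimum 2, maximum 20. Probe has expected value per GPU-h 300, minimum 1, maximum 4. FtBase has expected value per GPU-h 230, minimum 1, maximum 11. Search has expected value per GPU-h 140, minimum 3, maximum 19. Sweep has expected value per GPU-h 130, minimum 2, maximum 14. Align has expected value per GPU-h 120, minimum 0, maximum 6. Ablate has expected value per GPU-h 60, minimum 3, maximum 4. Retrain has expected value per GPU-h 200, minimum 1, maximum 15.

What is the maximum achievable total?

13540

Meeting every minimum uses 2+1+1+3+2+0+3+1 = 13 GPU-h, leaving 72.
Rank by expected value per GPU-h: Probe 300 > FtBase 230 > Retrain 200 > Search 140 > Sweep 130 > Align 120 > Pretrain 110 > Ablate 60.
Probe: +3 to 4 (cap) ; 69 left.
Give FtBase 10 more to hit its cap of 11 ; 59 left.
Give Retrain 14 more to hit its cap of 15 ; 45 left.
Give Search 16 more to hit its cap of 19 ; 29 left.
Give Sweep 12 more to hit its cap of 14 ; 17 left.
Give Align 6 more to hit its cap of 6 ; 11 left.
Pretrain has room for 18 more but only 11 remain, so it gets 13.
Total = 110×13 + 300×4 + 230×11 + 140×19 + 130×14 + 120×6 + 60×3 + 200×15 = 13540.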